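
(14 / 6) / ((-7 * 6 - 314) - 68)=-7 / 1272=-0.01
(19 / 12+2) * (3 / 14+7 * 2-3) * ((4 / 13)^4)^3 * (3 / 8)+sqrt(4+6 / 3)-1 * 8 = -1304690997124792 / 163086595857367+sqrt(6) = -5.55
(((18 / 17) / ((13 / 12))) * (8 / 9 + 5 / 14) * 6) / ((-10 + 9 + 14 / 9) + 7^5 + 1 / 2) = 203472 / 468037115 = 0.00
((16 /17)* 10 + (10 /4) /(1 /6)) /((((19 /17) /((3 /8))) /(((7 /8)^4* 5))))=14946225 /622592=24.01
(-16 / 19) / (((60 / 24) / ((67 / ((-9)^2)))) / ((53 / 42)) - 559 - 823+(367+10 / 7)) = 198856 / 238780695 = 0.00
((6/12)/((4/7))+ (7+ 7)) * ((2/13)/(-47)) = -119/2444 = -0.05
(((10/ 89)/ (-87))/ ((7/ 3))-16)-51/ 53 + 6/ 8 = -62098399/ 3830204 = -16.21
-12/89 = -0.13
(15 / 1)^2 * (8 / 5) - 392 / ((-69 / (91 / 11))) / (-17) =4609408 / 12903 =357.24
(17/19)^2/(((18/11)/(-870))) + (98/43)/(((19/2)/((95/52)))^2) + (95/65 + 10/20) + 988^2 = 7679076780160/7870161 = 975720.42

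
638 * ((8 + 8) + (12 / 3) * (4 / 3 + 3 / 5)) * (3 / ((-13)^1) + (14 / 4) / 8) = 3130.29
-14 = -14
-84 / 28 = -3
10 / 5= 2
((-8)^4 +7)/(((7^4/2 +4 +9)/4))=32824/2427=13.52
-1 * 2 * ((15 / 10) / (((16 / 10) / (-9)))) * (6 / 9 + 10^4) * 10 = 3375225 / 2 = 1687612.50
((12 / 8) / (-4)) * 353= -1059 / 8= -132.38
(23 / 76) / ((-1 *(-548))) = 23 / 41648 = 0.00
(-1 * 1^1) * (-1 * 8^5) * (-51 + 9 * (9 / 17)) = -25755648 / 17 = -1515038.12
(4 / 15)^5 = 1024 / 759375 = 0.00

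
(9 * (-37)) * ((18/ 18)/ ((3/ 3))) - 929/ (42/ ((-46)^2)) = -989875/ 21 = -47136.90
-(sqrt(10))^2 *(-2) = 20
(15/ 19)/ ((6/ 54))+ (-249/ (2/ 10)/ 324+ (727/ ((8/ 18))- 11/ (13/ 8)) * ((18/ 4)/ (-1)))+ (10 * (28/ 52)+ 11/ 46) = -8984216551/ 1227096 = -7321.53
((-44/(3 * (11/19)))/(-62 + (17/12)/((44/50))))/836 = 8/15943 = 0.00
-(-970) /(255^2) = 194 /13005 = 0.01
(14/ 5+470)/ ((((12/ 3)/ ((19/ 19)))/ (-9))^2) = 47871/ 20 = 2393.55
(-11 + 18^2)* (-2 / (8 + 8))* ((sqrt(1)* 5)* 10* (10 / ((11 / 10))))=-17784.09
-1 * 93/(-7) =93/7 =13.29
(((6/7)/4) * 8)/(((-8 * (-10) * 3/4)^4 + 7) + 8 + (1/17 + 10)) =0.00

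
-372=-372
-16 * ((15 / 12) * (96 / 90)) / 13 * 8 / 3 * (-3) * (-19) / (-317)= 9728 / 12363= 0.79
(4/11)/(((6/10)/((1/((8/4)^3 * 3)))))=5/198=0.03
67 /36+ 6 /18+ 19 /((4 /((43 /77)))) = 3359 /693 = 4.85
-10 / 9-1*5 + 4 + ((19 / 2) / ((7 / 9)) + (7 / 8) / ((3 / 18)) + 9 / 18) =3995 / 252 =15.85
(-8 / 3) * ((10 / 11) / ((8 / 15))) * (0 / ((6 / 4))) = 0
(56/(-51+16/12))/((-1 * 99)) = 56/4917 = 0.01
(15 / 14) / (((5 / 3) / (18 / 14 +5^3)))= 3978 / 49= 81.18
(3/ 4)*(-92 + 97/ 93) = -8459/ 124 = -68.22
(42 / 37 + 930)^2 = 867012.64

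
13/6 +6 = 8.17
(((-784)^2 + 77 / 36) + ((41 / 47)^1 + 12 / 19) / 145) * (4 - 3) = 2865204376453 / 4661460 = 614658.15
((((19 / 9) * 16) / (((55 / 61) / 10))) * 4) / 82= 18.27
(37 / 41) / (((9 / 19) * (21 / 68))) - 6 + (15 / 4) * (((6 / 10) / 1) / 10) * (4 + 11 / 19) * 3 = 19198001 / 5889240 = 3.26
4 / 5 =0.80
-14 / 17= -0.82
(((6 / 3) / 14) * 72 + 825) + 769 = 11230 / 7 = 1604.29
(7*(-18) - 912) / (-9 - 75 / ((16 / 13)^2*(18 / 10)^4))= 75.68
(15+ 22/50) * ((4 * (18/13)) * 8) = 222336/325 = 684.11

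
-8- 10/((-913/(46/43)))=-313612/39259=-7.99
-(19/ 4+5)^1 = -39/ 4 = -9.75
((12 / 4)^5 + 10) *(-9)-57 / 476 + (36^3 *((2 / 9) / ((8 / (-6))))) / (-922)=-497831361 / 219436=-2268.69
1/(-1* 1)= -1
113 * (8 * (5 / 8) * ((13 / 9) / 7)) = 7345 / 63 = 116.59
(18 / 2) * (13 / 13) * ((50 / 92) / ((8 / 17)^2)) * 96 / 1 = 195075 / 92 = 2120.38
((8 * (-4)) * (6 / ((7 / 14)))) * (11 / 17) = -4224 / 17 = -248.47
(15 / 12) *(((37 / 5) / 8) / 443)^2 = 1369 / 251198720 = 0.00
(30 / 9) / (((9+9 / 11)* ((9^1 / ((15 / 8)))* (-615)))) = -55 / 478224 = -0.00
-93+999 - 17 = 889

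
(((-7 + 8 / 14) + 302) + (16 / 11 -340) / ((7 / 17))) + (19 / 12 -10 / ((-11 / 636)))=53.15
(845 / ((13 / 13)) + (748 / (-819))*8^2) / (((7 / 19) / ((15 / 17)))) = 61197385 / 32487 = 1883.75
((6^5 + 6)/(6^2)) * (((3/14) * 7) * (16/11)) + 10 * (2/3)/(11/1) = 15584/33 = 472.24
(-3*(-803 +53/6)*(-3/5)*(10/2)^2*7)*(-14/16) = 3502275/16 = 218892.19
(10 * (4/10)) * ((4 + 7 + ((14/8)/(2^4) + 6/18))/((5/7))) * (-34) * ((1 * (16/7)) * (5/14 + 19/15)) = -12736009/1575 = -8086.35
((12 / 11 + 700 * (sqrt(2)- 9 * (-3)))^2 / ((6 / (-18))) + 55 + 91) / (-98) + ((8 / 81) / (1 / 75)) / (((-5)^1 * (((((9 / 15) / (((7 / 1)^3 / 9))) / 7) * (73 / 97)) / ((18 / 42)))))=62373600 * sqrt(2) / 77 + 23537385562813 / 2146419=12111464.87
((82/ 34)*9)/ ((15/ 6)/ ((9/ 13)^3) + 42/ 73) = 39274146/ 14673397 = 2.68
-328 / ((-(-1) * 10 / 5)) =-164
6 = 6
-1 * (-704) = 704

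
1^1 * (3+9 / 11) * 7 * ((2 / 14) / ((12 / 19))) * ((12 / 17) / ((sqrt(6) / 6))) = 798 * sqrt(6) / 187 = 10.45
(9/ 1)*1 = 9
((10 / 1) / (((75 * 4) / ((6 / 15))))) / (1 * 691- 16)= 1 / 50625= 0.00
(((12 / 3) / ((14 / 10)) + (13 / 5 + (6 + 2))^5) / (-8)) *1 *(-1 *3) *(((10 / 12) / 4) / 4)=2927430951 / 1120000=2613.78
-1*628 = -628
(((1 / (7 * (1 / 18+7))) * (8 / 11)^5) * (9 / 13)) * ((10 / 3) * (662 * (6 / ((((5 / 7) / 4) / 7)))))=393587195904 / 265895201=1480.23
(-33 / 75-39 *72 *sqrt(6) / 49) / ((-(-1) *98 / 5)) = -7020 *sqrt(6) / 2401-11 / 490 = -7.18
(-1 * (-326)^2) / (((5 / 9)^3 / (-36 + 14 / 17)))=46330171992 / 2125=21802433.88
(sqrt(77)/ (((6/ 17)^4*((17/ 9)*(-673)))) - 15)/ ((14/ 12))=-90/ 7 - 4913*sqrt(77)/ 113064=-13.24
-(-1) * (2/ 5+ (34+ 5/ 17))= 2949/ 85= 34.69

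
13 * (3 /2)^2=117 /4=29.25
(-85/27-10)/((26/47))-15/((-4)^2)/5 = -134533/5616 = -23.96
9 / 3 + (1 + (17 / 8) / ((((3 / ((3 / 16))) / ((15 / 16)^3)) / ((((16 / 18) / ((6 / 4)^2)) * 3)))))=67661 / 16384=4.13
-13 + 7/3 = -32/3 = -10.67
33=33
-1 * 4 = -4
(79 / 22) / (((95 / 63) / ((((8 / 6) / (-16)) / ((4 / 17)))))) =-28203 / 33440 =-0.84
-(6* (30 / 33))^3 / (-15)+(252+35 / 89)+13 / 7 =219798938 / 829213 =265.07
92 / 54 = 46 / 27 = 1.70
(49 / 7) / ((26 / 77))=539 / 26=20.73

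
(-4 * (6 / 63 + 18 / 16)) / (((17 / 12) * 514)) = -205 / 30583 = -0.01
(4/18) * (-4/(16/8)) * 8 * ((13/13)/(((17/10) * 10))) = -32/153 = -0.21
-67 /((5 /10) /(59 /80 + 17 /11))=-134603 /440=-305.92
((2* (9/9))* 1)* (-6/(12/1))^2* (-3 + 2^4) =13/2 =6.50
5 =5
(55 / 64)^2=0.74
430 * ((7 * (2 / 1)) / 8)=1505 / 2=752.50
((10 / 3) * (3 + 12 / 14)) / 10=9 / 7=1.29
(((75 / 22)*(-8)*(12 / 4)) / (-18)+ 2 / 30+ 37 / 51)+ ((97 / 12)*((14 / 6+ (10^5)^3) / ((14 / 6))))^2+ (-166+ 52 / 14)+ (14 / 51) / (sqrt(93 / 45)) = 12001275510204137638605440000000.00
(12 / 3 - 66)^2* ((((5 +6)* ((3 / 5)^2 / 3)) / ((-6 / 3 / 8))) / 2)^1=-253704 / 25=-10148.16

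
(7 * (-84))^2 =345744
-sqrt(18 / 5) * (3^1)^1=-9 * sqrt(10) / 5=-5.69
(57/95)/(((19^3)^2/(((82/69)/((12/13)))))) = 533/32461657890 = 0.00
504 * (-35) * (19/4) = -83790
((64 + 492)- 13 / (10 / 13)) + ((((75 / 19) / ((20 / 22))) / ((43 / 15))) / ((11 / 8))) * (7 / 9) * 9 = 4467447 / 8170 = 546.81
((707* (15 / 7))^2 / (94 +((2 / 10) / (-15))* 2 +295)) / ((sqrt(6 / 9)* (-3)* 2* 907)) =-57380625* sqrt(6) / 105839644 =-1.33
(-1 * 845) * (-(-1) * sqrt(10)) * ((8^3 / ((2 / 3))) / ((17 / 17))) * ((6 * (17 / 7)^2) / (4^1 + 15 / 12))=-1500395520 * sqrt(10) / 343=-13832849.08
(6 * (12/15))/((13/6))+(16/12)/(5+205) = 9098/4095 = 2.22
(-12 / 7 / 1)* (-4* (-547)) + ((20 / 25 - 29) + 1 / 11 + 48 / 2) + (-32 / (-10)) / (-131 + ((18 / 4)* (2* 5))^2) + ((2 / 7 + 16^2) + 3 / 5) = -1275382051 / 364595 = -3498.08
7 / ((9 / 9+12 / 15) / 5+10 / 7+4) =1225 / 1013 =1.21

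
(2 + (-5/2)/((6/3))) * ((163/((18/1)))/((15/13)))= 2119/360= 5.89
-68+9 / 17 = -1147 / 17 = -67.47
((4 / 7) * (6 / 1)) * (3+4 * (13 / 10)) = 984 / 35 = 28.11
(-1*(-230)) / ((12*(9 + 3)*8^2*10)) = 23 / 9216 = 0.00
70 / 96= 35 / 48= 0.73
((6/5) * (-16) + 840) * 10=8208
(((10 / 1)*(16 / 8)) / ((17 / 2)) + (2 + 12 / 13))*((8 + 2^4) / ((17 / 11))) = 307824 / 3757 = 81.93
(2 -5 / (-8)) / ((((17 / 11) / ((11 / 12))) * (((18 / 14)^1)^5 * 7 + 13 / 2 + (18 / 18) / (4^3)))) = 4067294 / 81266001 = 0.05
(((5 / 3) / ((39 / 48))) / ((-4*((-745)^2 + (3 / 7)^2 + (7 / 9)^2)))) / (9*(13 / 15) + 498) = -2940 / 1609436807563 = -0.00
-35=-35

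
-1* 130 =-130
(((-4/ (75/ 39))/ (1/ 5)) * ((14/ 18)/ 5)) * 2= -728/ 225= -3.24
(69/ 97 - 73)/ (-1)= 7012/ 97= 72.29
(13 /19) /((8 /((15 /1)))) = 195 /152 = 1.28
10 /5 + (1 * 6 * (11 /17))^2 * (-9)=-133.65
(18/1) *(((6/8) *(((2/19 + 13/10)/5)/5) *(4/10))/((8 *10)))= 0.00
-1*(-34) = 34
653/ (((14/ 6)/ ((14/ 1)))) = 3918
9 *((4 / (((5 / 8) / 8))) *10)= 4608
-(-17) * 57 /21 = 323 /7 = 46.14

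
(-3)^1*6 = -18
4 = 4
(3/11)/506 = 3/5566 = 0.00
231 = 231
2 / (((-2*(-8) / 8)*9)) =0.11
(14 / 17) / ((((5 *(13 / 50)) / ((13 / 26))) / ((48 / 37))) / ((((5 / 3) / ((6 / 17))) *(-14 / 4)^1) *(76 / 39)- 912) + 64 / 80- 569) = -53026720 / 36586300899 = -0.00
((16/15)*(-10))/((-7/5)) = 160/21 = 7.62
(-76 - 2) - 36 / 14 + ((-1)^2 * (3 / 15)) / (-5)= -14107 / 175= -80.61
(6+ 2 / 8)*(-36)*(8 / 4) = -450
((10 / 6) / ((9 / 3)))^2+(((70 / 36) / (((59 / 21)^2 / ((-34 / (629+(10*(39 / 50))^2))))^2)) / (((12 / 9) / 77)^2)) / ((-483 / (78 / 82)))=678617877271067087975 / 2202274796924970461664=0.31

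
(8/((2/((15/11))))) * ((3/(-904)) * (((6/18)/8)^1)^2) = -5/159104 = -0.00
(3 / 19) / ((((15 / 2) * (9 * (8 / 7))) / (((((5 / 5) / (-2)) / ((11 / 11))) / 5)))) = -7 / 34200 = -0.00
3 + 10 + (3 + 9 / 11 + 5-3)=207 / 11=18.82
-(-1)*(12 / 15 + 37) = 189 / 5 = 37.80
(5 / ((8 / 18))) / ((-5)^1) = -9 / 4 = -2.25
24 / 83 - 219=-18153 / 83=-218.71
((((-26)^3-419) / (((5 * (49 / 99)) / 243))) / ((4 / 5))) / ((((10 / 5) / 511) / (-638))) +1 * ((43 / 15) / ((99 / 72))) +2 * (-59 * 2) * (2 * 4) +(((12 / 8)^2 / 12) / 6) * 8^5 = 1663377434576777 / 4620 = 360038405752.55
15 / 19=0.79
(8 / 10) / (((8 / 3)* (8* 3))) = 1 / 80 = 0.01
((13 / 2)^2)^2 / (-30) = -28561 / 480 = -59.50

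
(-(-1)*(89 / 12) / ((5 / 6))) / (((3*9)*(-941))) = -89 / 254070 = -0.00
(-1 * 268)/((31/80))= -691.61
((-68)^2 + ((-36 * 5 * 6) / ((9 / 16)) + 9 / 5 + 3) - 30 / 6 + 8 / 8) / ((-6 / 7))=-15778 / 5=-3155.60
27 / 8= 3.38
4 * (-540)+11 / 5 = -10789 / 5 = -2157.80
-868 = -868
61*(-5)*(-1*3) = 915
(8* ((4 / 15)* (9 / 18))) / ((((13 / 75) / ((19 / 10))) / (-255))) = -38760 / 13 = -2981.54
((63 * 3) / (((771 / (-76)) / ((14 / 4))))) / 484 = -8379 / 62194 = -0.13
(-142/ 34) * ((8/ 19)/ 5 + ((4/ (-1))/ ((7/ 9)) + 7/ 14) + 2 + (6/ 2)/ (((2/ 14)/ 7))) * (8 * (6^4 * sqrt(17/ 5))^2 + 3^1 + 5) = -1557831676915076/ 56525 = -27560047358.07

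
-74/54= -1.37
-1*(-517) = 517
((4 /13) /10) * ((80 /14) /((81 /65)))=80 /567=0.14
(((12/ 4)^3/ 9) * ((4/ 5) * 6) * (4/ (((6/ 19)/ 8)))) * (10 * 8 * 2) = 233472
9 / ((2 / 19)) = 171 / 2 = 85.50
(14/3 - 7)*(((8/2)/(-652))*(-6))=-0.09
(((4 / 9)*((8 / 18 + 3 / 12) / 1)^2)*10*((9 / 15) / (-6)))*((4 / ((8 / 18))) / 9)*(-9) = 625 / 324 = 1.93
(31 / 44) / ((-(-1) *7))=31 / 308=0.10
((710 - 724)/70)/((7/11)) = -11/35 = -0.31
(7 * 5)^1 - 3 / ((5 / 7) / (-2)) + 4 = 237 / 5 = 47.40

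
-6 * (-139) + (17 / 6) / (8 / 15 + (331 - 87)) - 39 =795.01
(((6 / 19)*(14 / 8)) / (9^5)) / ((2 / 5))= 35 / 1495908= 0.00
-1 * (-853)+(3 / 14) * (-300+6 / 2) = 11051 / 14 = 789.36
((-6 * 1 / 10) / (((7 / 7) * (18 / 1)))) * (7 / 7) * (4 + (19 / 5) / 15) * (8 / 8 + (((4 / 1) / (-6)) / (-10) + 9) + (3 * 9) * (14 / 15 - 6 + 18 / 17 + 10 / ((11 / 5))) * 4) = -5541929 / 573750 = -9.66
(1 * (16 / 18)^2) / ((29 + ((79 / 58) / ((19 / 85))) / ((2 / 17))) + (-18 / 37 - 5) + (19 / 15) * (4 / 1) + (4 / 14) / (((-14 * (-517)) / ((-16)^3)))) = 661073754880 / 67111893942903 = 0.01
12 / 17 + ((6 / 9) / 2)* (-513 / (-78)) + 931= 412783 / 442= 933.90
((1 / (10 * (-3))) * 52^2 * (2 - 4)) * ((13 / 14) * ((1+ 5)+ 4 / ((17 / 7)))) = 1280.04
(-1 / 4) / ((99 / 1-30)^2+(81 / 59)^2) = -0.00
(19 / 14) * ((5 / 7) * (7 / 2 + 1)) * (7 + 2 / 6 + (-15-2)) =-8265 / 196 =-42.17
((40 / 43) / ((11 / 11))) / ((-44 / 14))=-140 / 473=-0.30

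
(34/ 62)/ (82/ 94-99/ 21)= -0.14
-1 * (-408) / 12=34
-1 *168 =-168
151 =151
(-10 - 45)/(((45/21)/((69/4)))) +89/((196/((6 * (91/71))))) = -873245/1988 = -439.26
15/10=3/2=1.50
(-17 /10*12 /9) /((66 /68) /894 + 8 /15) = -344488 /81221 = -4.24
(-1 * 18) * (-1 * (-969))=-17442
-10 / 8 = -5 / 4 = -1.25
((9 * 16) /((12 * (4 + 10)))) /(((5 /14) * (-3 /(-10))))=8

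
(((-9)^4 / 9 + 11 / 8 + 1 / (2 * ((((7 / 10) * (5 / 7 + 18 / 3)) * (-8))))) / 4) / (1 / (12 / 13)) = 102981 / 611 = 168.55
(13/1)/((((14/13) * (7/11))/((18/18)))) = 18.97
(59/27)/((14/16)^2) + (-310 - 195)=-664339/1323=-502.15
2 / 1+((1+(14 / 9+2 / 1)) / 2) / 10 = 401 / 180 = 2.23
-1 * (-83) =83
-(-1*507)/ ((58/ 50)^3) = 7921875/ 24389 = 324.81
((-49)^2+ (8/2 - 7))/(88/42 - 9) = -50358/145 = -347.30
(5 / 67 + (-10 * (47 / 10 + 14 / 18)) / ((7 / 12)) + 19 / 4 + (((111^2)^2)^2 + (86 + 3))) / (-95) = -129699385679704732217 / 534660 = -242582923128165.06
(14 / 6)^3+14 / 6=406 / 27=15.04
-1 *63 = -63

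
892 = 892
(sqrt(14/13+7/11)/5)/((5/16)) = 112 * sqrt(715)/3575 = 0.84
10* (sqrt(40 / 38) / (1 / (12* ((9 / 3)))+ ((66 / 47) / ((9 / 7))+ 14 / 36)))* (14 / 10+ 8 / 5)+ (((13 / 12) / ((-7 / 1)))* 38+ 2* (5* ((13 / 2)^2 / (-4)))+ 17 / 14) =-2647 / 24+ 33840* sqrt(95) / 16169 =-89.89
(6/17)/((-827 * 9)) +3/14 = 0.21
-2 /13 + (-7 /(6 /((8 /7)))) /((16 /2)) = -25 /78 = -0.32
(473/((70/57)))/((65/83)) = 2237763/4550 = 491.82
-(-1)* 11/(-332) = -11/332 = -0.03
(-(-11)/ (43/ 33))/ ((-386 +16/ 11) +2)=-3993/ 180944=-0.02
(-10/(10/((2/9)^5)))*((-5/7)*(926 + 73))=5920/15309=0.39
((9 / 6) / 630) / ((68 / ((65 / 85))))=13 / 485520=0.00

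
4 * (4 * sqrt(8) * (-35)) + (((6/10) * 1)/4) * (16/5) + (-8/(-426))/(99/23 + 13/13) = 157066/324825 - 1120 * sqrt(2) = -1583.44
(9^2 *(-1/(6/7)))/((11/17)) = -146.05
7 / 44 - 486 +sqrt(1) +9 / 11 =-21297 / 44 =-484.02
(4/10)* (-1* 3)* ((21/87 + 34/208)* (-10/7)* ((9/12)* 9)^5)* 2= 52560046341/2702336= 19449.86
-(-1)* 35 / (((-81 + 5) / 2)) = -35 / 38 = -0.92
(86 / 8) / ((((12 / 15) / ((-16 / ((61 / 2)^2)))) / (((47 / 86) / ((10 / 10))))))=-470 / 3721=-0.13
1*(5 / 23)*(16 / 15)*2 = 32 / 69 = 0.46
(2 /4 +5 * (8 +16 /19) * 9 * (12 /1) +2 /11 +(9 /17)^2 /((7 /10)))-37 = 4007211737 /845614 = 4738.82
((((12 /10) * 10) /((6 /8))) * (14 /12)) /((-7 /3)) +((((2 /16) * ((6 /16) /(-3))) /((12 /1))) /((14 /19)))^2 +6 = -231210647 /115605504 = -2.00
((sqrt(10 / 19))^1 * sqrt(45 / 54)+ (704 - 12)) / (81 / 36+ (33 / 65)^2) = 84500 * sqrt(57) / 2415717+ 11694800 / 42381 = 276.21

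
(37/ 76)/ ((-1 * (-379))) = 37/ 28804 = 0.00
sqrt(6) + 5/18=2.73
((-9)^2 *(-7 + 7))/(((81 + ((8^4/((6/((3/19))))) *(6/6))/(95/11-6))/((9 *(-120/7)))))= 0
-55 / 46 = -1.20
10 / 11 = 0.91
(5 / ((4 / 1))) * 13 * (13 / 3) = 845 / 12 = 70.42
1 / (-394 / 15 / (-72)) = 540 / 197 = 2.74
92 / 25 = 3.68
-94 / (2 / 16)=-752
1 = 1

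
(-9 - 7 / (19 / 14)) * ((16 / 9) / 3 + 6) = -47882 / 513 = -93.34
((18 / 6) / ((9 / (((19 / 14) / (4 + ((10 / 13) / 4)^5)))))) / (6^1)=56436536 / 2994303627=0.02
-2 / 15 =-0.13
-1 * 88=-88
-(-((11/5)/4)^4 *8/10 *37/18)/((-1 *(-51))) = 541717/183600000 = 0.00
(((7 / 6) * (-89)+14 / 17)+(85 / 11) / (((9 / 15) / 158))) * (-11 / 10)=-2125.02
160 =160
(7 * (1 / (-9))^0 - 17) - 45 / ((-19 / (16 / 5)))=-2.42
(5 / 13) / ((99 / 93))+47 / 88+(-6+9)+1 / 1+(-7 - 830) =-2855783 / 3432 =-832.10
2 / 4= 1 / 2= 0.50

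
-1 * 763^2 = -582169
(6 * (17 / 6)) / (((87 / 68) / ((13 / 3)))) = 15028 / 261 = 57.58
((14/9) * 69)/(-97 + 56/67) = -21574/19329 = -1.12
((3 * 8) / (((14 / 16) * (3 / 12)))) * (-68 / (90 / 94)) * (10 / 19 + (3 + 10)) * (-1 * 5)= 210271232 / 399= 526995.57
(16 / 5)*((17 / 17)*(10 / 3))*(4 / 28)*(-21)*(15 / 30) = -16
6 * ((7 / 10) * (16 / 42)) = 8 / 5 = 1.60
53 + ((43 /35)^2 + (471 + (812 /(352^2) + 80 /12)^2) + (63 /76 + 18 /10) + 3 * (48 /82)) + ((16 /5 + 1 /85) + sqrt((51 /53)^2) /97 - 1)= 576.65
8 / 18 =4 / 9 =0.44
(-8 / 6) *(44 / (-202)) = 88 / 303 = 0.29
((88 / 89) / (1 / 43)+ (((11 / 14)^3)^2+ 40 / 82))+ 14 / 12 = 3660251469083 / 82425830592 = 44.41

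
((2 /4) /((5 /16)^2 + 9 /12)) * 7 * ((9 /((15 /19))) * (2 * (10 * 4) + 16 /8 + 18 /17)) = 10301952 /2635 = 3909.66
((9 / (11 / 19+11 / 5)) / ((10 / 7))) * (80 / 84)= 95 / 44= 2.16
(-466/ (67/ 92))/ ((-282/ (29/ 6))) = 310822/ 28341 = 10.97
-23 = -23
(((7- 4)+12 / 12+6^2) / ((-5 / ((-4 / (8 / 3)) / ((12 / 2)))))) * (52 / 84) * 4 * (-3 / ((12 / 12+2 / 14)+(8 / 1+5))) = -104 / 99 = -1.05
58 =58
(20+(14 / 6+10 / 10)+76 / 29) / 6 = 1129 / 261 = 4.33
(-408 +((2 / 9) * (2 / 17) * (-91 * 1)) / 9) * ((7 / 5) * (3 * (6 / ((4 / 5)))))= -1967630 / 153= -12860.33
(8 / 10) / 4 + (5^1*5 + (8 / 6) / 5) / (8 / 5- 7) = -1814 / 405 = -4.48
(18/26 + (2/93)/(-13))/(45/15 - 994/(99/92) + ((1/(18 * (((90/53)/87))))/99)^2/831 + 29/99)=-661034541222000/880951556097071693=-0.00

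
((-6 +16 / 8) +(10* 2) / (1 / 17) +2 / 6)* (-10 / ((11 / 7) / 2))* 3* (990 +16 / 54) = -3777009880 / 297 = -12717204.98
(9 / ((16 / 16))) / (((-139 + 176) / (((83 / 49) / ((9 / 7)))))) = 83 / 259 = 0.32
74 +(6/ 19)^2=26750/ 361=74.10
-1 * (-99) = 99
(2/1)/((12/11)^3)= 1.54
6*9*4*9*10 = 19440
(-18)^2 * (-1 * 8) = -2592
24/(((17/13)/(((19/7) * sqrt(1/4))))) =2964/119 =24.91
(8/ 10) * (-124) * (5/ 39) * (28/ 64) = -217/ 39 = -5.56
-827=-827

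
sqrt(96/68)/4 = sqrt(102)/34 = 0.30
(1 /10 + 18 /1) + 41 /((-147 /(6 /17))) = 149953 /8330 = 18.00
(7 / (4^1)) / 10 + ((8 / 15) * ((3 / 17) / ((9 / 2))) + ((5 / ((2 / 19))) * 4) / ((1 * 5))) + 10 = 294959 / 6120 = 48.20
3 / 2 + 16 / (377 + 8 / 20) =5821 / 3774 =1.54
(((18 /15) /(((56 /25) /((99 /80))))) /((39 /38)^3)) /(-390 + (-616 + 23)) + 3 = 362745919 /120940456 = 3.00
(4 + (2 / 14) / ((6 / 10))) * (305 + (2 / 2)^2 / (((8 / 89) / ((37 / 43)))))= 458617 / 344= 1333.19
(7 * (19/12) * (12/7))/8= 19/8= 2.38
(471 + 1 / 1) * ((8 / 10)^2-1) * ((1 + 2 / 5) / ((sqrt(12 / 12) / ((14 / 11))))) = -416304 / 1375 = -302.77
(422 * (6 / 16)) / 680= 633 / 2720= 0.23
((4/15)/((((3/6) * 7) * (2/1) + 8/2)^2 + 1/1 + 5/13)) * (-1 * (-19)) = 988/23865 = 0.04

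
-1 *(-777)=777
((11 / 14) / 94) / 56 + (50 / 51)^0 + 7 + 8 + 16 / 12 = 17.33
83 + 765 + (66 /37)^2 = 1165268 /1369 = 851.18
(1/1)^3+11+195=207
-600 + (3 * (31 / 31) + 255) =-342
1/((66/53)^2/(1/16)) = 2809/69696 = 0.04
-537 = -537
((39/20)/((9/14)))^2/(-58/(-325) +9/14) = 753571/67266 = 11.20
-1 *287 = -287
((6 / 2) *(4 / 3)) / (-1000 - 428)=-1 / 357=-0.00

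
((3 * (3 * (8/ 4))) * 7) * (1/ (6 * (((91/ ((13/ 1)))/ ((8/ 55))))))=24/ 55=0.44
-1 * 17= -17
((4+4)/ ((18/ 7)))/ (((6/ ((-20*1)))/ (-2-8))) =2800/ 27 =103.70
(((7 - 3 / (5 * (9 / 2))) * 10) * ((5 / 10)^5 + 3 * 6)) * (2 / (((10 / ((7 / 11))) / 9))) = 1248051 / 880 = 1418.24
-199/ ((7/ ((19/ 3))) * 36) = -5.00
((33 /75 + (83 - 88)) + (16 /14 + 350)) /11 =60652 /1925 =31.51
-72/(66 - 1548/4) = 24/107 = 0.22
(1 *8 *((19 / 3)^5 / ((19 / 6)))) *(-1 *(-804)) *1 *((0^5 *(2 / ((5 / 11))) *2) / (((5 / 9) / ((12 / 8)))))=0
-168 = -168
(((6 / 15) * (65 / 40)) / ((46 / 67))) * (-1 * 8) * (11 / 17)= -4.90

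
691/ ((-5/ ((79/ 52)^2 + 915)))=-1713957091/ 13520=-126771.97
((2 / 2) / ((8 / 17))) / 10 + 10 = 817 / 80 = 10.21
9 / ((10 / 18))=81 / 5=16.20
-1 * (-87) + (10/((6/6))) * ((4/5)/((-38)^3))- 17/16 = 9431109/109744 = 85.94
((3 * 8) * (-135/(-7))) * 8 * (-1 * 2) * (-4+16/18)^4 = -56197120/81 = -693791.60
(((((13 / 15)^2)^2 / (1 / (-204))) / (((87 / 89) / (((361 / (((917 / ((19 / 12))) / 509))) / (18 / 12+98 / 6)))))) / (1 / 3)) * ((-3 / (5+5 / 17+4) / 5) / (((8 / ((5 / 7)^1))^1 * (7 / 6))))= 2564719322809111 / 82610556157500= 31.05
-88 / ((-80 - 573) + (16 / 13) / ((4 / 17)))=1144 / 8421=0.14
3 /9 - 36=-107 /3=-35.67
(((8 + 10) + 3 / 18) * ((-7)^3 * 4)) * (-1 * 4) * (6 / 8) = 74774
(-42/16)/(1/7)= -147/8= -18.38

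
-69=-69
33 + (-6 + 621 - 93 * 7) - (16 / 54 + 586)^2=-250591087 / 729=-343746.35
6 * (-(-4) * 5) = 120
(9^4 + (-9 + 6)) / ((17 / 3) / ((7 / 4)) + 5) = 137718 / 173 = 796.06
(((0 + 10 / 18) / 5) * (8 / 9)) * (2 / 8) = 2 / 81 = 0.02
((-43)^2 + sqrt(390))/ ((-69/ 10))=-18490/ 69 - 10 *sqrt(390)/ 69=-270.83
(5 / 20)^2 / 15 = 1 / 240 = 0.00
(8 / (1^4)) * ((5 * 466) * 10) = 186400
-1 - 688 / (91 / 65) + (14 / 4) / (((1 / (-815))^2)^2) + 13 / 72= 778267716254407 / 504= 1544181976695.25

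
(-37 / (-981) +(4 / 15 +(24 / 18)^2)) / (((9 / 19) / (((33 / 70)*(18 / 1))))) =304931 / 8175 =37.30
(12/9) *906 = 1208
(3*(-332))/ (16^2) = -249/ 64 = -3.89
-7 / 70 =-1 / 10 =-0.10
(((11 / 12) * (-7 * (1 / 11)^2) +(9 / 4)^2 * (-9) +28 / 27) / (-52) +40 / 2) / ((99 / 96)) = 20.23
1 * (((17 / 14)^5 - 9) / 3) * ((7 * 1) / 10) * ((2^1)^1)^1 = -3420559 / 1152480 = -2.97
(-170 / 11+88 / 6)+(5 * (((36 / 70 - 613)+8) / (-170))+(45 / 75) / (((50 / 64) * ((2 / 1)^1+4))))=16806689 / 981750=17.12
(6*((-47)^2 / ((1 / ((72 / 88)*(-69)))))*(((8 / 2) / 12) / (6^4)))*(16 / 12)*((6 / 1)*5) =-7698.03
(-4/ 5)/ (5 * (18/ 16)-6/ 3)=-32/ 145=-0.22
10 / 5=2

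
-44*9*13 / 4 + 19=-1268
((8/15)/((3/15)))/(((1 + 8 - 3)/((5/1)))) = 20/9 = 2.22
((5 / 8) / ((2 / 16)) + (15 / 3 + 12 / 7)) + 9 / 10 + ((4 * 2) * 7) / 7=1443 / 70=20.61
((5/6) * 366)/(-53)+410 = 21425/53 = 404.25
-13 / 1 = -13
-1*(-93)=93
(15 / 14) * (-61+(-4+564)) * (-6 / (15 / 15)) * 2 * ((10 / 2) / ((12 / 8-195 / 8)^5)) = 0.01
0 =0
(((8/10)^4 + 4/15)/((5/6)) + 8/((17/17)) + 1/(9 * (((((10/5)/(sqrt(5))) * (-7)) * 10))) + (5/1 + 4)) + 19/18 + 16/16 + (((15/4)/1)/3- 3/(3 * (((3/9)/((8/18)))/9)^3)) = -192024329/112500- sqrt(5)/1260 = -1706.88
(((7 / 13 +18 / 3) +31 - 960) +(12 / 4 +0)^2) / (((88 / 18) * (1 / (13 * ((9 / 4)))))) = -961875 / 176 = -5465.20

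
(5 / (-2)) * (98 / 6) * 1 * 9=-735 / 2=-367.50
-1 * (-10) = 10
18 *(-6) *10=-1080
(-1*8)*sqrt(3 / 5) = -8*sqrt(15) / 5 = -6.20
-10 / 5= -2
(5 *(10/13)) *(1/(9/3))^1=50/39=1.28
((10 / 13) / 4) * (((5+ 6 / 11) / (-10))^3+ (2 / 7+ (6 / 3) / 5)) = 0.10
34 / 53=0.64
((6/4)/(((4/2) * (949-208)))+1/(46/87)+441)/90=2012857/409032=4.92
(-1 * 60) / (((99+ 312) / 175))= -3500 / 137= -25.55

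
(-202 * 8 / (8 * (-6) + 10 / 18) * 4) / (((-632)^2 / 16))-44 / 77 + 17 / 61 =-0.29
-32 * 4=-128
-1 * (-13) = 13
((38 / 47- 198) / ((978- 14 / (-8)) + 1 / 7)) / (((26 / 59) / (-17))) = 130141256 / 16764007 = 7.76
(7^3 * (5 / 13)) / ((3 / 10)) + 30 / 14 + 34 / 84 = 80497 / 182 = 442.29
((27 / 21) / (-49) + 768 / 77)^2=1408726089 / 14235529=98.96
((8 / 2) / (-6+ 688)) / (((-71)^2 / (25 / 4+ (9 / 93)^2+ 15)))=1151 / 46533542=0.00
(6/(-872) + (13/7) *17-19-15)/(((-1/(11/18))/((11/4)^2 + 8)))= 6786329/292992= 23.16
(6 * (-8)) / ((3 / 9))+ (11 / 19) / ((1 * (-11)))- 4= -2813 / 19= -148.05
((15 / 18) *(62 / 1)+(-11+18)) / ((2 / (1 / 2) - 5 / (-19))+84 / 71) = 237424 / 22041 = 10.77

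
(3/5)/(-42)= -1/70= -0.01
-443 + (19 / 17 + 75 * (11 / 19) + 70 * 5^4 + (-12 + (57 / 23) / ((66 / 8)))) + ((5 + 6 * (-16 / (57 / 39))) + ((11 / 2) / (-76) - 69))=28248677865 / 653752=43210.08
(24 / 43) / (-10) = -12 / 215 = -0.06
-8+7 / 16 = -121 / 16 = -7.56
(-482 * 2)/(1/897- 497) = 1.94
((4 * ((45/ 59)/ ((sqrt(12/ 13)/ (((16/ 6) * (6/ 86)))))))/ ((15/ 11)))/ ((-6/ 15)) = -440 * sqrt(39)/ 2537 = -1.08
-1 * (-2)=2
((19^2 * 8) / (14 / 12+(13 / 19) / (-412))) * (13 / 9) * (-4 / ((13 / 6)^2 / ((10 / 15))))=-723432448 / 355667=-2034.02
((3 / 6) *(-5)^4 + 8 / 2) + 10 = 653 / 2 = 326.50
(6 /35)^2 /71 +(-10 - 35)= -3913839 /86975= -45.00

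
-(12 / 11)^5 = -248832 / 161051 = -1.55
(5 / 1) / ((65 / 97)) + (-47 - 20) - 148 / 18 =-7928 / 117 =-67.76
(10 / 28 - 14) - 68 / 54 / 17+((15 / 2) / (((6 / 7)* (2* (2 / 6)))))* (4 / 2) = 9475 / 756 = 12.53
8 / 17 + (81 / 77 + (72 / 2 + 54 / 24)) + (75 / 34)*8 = 300649 / 5236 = 57.42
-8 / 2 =-4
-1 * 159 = -159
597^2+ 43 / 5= 1782088 / 5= 356417.60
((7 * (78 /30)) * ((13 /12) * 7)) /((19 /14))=57967 /570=101.70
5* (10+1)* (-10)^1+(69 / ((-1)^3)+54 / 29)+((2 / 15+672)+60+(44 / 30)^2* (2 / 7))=5280487 / 45675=115.61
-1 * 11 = -11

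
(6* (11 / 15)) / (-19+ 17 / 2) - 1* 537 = -56429 / 105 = -537.42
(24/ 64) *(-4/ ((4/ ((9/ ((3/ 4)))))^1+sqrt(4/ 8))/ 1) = 9/ 7 - 27 *sqrt(2)/ 14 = -1.44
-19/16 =-1.19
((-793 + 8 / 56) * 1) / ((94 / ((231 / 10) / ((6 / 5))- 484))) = 5158725 / 1316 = 3920.00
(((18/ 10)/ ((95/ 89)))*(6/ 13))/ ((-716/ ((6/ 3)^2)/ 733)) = -3522798/ 1105325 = -3.19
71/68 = 1.04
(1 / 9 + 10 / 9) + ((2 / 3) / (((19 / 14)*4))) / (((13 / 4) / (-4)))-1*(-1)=2.07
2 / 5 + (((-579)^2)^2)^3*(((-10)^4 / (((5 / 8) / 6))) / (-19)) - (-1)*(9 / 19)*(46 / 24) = -2725486237867591423727018002858446719503 / 380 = -7172332204914714272965837000000000000.00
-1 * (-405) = 405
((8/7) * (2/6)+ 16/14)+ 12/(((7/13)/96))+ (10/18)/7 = 2141.03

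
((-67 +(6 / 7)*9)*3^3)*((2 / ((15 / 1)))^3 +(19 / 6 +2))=-2895953 / 350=-8274.15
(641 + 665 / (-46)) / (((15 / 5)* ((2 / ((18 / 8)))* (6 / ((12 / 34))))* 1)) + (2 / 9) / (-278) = 108158957 / 7826256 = 13.82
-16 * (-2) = 32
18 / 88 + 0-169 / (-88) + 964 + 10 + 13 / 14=54715 / 56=977.05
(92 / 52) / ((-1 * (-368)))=1 / 208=0.00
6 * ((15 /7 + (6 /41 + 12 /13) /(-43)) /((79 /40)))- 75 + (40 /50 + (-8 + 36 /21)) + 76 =123489643 /63371035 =1.95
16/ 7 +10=12.29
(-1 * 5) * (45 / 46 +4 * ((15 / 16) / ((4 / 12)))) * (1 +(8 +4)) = -794.84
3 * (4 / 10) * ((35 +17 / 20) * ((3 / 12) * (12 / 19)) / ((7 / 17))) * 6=329103 / 3325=98.98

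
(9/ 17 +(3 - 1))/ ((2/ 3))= 129/ 34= 3.79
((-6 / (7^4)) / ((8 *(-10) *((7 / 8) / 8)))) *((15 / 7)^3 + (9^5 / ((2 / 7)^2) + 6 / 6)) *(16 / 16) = 1190941698 / 5764801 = 206.59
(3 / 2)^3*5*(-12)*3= -1215 / 2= -607.50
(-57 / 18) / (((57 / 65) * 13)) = -5 / 18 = -0.28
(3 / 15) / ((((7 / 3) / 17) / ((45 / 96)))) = 153 / 224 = 0.68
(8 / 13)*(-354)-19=-3079 / 13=-236.85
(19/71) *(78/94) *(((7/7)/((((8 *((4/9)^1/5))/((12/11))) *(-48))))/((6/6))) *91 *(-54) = 81928665/2349248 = 34.87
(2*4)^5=32768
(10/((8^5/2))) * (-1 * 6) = -15/4096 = -0.00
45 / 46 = 0.98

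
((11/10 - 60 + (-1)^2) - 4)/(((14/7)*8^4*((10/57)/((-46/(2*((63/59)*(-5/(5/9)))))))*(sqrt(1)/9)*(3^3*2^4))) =-15959677/7431782400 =-0.00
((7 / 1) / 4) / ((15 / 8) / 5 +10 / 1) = 14 / 83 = 0.17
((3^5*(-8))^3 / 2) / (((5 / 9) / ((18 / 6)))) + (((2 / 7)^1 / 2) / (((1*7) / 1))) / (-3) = -14579407842053 / 735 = -19835929036.81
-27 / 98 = -0.28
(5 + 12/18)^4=83521/81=1031.12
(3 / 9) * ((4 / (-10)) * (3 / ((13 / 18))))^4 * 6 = 15.24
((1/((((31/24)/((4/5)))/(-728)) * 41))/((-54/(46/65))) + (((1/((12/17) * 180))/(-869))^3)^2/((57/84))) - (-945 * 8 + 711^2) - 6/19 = -6920256707644963088811748826473242543160120453/13897181349514326470538467006152704000000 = -497961.17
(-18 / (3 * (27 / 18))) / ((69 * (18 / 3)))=-2 / 207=-0.01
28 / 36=7 / 9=0.78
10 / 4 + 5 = 7.50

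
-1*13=-13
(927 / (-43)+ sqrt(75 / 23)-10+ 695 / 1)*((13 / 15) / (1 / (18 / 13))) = 6*sqrt(69) / 23+ 171168 / 215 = 798.30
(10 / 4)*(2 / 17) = 5 / 17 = 0.29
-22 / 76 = -11 / 38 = -0.29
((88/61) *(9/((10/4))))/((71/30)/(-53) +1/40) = -2014848/7625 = -264.24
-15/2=-7.50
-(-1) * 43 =43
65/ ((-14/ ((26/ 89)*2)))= -1690/ 623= -2.71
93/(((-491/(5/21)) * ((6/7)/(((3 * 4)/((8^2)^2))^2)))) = -465/1029701632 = -0.00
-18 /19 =-0.95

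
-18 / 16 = -9 / 8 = -1.12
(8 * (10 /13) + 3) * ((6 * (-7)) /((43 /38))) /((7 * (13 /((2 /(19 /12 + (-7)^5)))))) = 651168 /1465499555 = 0.00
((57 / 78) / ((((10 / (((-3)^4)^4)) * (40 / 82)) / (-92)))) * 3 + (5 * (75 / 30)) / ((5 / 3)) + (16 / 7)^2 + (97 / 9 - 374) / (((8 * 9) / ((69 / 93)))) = -569376331778073613 / 319901400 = -1779849452.92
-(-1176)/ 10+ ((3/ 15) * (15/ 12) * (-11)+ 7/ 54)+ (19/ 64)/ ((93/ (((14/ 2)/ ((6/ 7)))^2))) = 13712519/ 119040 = 115.19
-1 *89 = -89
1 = 1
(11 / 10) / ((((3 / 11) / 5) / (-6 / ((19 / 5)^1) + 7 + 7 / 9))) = 64130 / 513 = 125.01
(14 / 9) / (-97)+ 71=61969 / 873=70.98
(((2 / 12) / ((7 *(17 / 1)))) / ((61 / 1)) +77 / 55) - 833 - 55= -193074877 / 217770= -886.60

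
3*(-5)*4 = -60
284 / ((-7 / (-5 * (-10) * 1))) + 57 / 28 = -56743 / 28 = -2026.54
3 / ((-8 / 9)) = -27 / 8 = -3.38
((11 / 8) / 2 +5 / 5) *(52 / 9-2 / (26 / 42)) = 447 / 104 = 4.30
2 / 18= 1 / 9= 0.11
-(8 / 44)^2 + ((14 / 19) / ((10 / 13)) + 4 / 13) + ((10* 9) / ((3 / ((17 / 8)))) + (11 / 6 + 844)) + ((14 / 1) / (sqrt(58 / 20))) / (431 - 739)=1633293221 / 1793220 - sqrt(290) / 638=910.79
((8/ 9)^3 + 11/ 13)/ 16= 14675/ 151632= 0.10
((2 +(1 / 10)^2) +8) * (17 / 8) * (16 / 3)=17017 / 150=113.45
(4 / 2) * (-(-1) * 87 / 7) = 24.86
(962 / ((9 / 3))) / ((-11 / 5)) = -4810 / 33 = -145.76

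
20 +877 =897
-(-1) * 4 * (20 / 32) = 5 / 2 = 2.50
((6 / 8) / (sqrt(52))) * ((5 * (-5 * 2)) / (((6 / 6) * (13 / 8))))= -150 * sqrt(13) / 169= -3.20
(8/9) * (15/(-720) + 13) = 11.54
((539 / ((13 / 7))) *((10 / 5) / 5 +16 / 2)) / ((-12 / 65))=-26411 / 2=-13205.50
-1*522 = -522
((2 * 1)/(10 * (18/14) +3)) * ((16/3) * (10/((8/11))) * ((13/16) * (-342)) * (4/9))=-380380/333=-1142.28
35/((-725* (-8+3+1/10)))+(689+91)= 158342/203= 780.01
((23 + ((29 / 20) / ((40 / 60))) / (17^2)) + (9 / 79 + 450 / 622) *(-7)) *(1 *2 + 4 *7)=14609085429 / 28401764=514.37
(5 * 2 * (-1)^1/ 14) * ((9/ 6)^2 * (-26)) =585/ 14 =41.79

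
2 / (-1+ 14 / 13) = 26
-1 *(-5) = 5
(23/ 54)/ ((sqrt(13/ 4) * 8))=23 * sqrt(13)/ 2808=0.03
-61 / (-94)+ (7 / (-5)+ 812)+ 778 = 746947 / 470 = 1589.25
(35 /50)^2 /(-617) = -49 /61700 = -0.00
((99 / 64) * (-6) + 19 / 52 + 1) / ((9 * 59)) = -3293 / 220896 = -0.01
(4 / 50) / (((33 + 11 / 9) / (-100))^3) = -911250 / 456533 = -2.00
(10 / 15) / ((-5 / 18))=-12 / 5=-2.40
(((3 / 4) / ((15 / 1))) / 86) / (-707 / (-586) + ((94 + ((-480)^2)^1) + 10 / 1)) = 293 / 116165403860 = 0.00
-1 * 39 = -39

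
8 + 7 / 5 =47 / 5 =9.40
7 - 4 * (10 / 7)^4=-23193 / 2401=-9.66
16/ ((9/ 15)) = 80/ 3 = 26.67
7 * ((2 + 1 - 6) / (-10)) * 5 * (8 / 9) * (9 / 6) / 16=7 / 8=0.88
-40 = -40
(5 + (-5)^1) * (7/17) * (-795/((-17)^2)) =0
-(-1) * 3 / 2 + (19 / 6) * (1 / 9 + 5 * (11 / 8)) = 10205 / 432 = 23.62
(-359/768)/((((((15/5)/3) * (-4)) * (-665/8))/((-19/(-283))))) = -359/3803520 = -0.00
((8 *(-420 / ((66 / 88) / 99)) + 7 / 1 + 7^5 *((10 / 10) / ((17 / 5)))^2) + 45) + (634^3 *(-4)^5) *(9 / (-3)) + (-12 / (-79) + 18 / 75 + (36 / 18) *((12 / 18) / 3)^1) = 4021575180638746399 / 5136975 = 782868357474.73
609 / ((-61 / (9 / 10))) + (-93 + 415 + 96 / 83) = 15906497 / 50630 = 314.17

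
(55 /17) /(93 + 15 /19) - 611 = -1682599 /2754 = -610.97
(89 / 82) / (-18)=-89 / 1476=-0.06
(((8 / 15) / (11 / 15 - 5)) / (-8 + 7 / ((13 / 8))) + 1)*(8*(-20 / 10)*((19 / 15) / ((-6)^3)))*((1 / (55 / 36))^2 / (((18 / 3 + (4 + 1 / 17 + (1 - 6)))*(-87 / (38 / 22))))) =-2436389 / 14937813000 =-0.00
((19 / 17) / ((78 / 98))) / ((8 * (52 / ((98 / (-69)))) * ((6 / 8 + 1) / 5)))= -32585 / 2378844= -0.01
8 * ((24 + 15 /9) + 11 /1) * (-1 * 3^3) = -7920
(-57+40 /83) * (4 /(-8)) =4691 /166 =28.26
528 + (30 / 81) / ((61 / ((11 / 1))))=869726 / 1647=528.07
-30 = -30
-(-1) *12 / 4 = 3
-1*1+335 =334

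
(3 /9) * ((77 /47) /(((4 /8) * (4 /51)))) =1309 /94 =13.93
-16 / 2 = -8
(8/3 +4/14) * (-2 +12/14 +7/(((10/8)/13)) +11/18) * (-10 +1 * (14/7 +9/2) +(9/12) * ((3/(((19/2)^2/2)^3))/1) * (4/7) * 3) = -3253585938118879/4356919039410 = -746.76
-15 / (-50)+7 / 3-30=-821 / 30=-27.37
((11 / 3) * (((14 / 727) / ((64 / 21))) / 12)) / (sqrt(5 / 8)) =539 * sqrt(10) / 697920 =0.00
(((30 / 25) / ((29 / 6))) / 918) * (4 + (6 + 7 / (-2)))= 13 / 7395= 0.00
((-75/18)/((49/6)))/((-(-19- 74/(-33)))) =-825/27097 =-0.03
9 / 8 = 1.12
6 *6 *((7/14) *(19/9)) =38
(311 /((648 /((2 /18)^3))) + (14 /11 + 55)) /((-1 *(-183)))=292414069 /950925096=0.31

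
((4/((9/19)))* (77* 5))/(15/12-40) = -23408/279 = -83.90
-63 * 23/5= -1449/5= -289.80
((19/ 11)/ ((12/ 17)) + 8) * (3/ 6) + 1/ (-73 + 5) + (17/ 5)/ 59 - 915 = -1204450889/ 1323960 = -909.73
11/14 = 0.79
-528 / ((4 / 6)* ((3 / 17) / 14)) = -62832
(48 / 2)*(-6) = -144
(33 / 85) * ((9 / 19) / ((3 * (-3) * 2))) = -0.01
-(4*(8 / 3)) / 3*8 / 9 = -256 / 81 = -3.16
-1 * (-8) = 8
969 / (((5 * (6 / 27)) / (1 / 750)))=2907 / 2500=1.16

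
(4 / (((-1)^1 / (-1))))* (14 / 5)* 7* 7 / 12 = 686 / 15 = 45.73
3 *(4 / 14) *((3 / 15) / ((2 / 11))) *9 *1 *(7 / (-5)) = -297 / 25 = -11.88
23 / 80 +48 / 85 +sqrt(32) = 1159 / 1360 +4 * sqrt(2) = 6.51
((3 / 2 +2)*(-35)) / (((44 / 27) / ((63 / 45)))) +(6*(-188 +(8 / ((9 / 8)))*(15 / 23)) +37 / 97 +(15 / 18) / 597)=-423716701657 / 351623448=-1205.03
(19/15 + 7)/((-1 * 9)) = -124/135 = -0.92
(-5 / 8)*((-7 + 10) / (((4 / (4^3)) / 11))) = -330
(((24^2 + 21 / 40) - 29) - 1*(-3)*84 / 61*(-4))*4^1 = 2124.00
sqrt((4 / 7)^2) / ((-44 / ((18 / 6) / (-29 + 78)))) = -3 / 3773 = -0.00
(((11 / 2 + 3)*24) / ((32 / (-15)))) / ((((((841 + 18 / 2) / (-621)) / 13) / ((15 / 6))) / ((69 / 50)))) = 3133.33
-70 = -70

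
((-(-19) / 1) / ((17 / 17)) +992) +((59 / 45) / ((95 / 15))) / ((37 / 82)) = 10665833 / 10545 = 1011.46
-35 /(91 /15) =-75 /13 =-5.77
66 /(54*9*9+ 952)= 33 /2663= 0.01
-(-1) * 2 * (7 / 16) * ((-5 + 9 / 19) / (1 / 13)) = -3913 / 76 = -51.49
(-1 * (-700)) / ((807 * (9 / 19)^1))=13300 / 7263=1.83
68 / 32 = 17 / 8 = 2.12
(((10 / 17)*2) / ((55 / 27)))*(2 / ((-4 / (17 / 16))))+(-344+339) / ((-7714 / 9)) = -102159 / 339416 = -0.30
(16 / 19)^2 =256 / 361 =0.71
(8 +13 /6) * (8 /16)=61 /12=5.08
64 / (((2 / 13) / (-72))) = -29952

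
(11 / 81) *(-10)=-110 / 81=-1.36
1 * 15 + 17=32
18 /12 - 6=-9 /2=-4.50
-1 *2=-2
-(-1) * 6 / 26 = 3 / 13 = 0.23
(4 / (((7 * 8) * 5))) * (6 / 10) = 3 / 350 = 0.01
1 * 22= 22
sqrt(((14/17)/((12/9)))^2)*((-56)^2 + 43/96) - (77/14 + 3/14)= 1931.50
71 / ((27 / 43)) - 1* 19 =2540 / 27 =94.07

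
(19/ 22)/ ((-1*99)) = -19/ 2178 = -0.01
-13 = -13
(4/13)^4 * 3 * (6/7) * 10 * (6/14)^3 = 1244160/68574961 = 0.02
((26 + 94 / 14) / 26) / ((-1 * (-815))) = 0.00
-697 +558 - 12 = -151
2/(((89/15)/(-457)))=-13710/89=-154.04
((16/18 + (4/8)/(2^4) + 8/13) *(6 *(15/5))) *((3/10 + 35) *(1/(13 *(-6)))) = -2029397/162240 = -12.51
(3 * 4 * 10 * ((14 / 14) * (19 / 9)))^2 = 577600 / 9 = 64177.78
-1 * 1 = -1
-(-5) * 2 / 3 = 10 / 3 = 3.33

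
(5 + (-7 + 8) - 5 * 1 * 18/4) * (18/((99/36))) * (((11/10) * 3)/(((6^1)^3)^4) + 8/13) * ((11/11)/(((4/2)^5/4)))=-58047529103/6987202560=-8.31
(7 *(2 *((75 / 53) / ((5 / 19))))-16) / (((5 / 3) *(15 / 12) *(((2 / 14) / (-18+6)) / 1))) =-3167136 / 1325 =-2390.29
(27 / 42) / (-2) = -9 / 28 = -0.32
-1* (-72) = 72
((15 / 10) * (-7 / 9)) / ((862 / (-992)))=1.34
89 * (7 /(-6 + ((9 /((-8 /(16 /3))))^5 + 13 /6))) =-3738 /46679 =-0.08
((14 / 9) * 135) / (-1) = -210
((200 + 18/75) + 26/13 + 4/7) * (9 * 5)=319428/35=9126.51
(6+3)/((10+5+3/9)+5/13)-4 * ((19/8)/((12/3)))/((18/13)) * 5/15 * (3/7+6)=-639119/205968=-3.10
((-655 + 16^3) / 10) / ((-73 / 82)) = -386.52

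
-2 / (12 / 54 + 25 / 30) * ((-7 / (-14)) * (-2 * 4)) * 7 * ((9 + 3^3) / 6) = 6048 / 19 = 318.32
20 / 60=1 / 3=0.33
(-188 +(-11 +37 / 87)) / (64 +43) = -17276 / 9309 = -1.86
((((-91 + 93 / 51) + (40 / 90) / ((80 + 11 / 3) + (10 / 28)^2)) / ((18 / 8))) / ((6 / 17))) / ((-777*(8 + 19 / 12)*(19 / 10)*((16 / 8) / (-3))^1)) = -94345760 / 7924698369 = -0.01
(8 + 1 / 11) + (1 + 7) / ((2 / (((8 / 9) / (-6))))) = 2227 / 297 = 7.50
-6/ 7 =-0.86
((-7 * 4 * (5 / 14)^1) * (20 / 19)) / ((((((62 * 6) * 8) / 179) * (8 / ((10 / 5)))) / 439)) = -69.49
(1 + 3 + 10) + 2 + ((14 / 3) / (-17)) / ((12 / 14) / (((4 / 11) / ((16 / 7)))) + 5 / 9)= 710854 / 44557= 15.95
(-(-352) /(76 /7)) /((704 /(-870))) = -3045 /76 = -40.07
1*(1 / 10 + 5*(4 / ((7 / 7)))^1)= 201 / 10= 20.10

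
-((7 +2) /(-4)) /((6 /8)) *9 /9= 3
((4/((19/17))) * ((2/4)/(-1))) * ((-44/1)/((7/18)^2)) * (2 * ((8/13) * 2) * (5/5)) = 15510528/12103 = 1281.54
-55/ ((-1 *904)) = 55/ 904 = 0.06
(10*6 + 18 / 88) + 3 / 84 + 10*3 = 13897 / 154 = 90.24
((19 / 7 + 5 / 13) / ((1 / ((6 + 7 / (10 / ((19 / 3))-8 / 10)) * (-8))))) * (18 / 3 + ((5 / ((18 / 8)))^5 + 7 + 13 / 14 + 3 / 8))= -11805768232627 / 463908627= -25448.48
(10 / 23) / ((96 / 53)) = 265 / 1104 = 0.24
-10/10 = -1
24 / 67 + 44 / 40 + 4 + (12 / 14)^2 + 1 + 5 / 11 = 2761723 / 361130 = 7.65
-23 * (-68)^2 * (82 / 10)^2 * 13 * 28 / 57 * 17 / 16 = -69142280116 / 1425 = -48520898.33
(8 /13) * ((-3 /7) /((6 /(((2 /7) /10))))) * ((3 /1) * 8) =-96 /3185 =-0.03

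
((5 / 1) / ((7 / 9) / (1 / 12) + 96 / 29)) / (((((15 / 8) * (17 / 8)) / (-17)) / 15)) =-1392 / 55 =-25.31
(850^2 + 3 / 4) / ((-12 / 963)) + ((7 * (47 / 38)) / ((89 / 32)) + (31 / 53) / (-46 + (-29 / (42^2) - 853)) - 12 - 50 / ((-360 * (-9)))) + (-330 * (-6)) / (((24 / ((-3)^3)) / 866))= -11035395532499583091369 / 184200452647920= -59909709.09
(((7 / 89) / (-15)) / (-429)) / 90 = 7 / 51544350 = 0.00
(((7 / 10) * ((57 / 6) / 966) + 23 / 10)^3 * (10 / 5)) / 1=258109832863 / 10512288000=24.55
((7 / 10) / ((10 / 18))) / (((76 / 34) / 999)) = 1069929 / 1900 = 563.12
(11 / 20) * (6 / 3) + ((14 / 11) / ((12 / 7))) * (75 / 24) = 9029 / 2640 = 3.42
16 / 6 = 8 / 3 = 2.67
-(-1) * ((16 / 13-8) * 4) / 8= -44 / 13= -3.38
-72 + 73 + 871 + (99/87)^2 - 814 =49867/841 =59.29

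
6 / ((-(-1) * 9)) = 2 / 3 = 0.67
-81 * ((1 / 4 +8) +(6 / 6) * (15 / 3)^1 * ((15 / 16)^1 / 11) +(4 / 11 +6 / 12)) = -135999 / 176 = -772.72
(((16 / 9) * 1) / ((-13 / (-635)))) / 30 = 1016 / 351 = 2.89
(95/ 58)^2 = 2.68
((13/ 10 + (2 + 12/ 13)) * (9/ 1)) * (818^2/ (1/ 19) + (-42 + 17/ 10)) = 628164928737/ 1300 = 483203791.34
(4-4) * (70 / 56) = 0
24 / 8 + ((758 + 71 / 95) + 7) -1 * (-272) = 98871 / 95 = 1040.75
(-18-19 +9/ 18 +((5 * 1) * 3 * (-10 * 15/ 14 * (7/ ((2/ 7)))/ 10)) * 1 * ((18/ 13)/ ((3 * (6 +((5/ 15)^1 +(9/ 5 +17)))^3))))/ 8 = -4.56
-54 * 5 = -270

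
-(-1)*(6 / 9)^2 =4 / 9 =0.44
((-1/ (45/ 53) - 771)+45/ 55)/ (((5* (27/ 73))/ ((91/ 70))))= -362350027/ 668250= -542.24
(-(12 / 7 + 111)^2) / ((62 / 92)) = -18851.85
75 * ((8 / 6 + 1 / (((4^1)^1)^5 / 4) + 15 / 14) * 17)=5503325 / 1792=3071.05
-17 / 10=-1.70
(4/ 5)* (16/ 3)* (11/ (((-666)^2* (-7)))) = -176/ 11643345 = -0.00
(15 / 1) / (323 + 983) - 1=-1291 / 1306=-0.99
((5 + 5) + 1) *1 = 11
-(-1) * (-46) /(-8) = 23 /4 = 5.75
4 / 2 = 2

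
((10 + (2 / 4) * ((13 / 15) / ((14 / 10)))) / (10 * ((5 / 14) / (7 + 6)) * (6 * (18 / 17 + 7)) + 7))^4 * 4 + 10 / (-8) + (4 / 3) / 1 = 27507604508730607447 / 78531052056485003361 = 0.35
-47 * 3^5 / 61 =-187.23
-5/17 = -0.29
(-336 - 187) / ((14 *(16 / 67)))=-35041 / 224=-156.43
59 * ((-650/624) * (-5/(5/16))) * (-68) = -66866.67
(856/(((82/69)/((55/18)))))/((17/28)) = 7579880/2091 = 3625.00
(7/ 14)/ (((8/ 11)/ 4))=11/ 4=2.75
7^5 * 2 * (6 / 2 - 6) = -100842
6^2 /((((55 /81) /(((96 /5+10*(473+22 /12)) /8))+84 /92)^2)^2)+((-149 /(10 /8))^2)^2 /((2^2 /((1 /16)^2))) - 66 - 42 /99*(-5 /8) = 11046036396464434852264297627206385137587 /56031554062868691484277243163920625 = 197139.57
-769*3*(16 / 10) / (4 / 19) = -87666 / 5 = -17533.20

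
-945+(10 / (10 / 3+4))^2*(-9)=-961.74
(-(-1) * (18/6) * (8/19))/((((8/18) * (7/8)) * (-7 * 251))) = -432/233681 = -0.00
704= 704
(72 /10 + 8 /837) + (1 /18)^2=362219 /50220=7.21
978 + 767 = 1745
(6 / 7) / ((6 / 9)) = 9 / 7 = 1.29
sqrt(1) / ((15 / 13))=13 / 15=0.87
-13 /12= -1.08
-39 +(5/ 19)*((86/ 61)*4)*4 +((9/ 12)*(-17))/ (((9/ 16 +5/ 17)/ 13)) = -61181149/ 270047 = -226.56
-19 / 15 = -1.27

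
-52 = -52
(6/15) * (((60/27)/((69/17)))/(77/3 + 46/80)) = 5440/651843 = 0.01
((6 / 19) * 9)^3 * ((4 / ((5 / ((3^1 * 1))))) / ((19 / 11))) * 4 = 83140992 / 651605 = 127.59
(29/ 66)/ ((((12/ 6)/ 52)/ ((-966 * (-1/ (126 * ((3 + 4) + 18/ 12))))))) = 17342/ 1683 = 10.30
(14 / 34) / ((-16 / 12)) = -21 / 68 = -0.31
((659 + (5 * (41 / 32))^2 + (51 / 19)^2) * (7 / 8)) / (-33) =-610033725 / 32530432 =-18.75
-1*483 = -483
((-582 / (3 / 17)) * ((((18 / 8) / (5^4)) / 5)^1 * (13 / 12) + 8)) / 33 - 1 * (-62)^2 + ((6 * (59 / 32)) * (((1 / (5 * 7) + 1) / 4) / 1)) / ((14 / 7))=-107234145083 / 23100000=-4642.17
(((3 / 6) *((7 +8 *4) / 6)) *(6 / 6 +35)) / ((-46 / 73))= -8541 / 46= -185.67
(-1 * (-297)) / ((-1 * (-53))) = 5.60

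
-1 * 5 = -5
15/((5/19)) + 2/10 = 286/5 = 57.20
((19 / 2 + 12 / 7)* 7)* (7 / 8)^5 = 2638699 / 65536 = 40.26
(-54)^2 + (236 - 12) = 3140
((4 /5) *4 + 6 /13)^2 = 56644 /4225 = 13.41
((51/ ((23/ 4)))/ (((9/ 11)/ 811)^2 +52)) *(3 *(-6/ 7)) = -292233332952/ 666279278693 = -0.44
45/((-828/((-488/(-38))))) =-305/437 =-0.70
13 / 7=1.86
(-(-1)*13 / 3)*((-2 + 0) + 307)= 3965 / 3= 1321.67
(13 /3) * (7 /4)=91 /12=7.58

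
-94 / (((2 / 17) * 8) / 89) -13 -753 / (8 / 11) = -39749 / 4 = -9937.25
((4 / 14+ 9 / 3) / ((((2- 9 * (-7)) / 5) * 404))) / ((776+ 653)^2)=23 / 75073595324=0.00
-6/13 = -0.46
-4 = -4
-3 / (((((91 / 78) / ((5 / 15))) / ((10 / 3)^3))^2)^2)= -16000000000000 / 425329947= -37617.85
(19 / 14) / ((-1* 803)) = -19 / 11242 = -0.00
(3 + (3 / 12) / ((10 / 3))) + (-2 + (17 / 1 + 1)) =763 / 40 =19.08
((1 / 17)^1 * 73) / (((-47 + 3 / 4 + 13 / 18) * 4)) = -657 / 27863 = -0.02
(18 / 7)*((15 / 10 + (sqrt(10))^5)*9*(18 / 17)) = 4374 / 119 + 291600*sqrt(10) / 119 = 7785.67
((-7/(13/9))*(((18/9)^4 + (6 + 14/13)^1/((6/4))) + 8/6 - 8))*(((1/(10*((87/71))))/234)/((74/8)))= -272356/106082145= -0.00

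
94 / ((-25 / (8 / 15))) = -752 / 375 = -2.01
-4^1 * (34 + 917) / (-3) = 1268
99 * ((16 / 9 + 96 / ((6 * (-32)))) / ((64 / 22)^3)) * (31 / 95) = 10439033 / 6225920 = 1.68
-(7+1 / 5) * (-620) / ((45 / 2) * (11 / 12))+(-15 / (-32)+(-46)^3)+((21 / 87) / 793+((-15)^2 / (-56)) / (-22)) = -27516025375763 / 283323040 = -97118.91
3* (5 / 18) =5 / 6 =0.83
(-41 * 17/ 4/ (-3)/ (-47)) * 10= -3485/ 282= -12.36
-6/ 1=-6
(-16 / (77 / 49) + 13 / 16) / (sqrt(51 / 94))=-97 * sqrt(4794) / 528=-12.72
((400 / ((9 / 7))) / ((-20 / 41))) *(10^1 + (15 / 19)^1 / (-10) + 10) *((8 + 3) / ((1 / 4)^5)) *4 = -97888215040 / 171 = -572445701.99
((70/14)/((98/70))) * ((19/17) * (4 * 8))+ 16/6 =46552/357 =130.40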